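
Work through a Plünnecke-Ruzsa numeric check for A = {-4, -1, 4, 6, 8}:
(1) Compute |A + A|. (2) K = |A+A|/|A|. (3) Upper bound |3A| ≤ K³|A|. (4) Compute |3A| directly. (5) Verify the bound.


|A| = 5.
Step 1: Compute A + A by enumerating all 25 pairs.
A + A = {-8, -5, -2, 0, 2, 3, 4, 5, 7, 8, 10, 12, 14, 16}, so |A + A| = 14.
Step 2: Doubling constant K = |A + A|/|A| = 14/5 = 14/5 ≈ 2.8000.
Step 3: Plünnecke-Ruzsa gives |3A| ≤ K³·|A| = (2.8000)³ · 5 ≈ 109.7600.
Step 4: Compute 3A = A + A + A directly by enumerating all triples (a,b,c) ∈ A³; |3A| = 27.
Step 5: Check 27 ≤ 109.7600? Yes ✓.

K = 14/5, Plünnecke-Ruzsa bound K³|A| ≈ 109.7600, |3A| = 27, inequality holds.


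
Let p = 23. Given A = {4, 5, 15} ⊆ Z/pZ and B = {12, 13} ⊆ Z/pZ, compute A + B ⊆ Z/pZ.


Work in Z/23Z: reduce every sum a + b modulo 23.
Enumerate all 6 pairs:
a = 4: 4+12=16, 4+13=17
a = 5: 5+12=17, 5+13=18
a = 15: 15+12=4, 15+13=5
Distinct residues collected: {4, 5, 16, 17, 18}
|A + B| = 5 (out of 23 total residues).

A + B = {4, 5, 16, 17, 18}


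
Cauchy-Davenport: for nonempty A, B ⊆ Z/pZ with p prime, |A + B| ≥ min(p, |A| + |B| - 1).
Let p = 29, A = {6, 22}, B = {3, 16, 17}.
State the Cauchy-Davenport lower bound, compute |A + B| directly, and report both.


Cauchy-Davenport: |A + B| ≥ min(p, |A| + |B| - 1) for A, B nonempty in Z/pZ.
|A| = 2, |B| = 3, p = 29.
CD lower bound = min(29, 2 + 3 - 1) = min(29, 4) = 4.
Compute A + B mod 29 directly:
a = 6: 6+3=9, 6+16=22, 6+17=23
a = 22: 22+3=25, 22+16=9, 22+17=10
A + B = {9, 10, 22, 23, 25}, so |A + B| = 5.
Verify: 5 ≥ 4? Yes ✓.

CD lower bound = 4, actual |A + B| = 5.


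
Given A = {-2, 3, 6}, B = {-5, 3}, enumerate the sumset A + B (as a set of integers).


A + B = {a + b : a ∈ A, b ∈ B}.
Enumerate all |A|·|B| = 3·2 = 6 pairs (a, b) and collect distinct sums.
a = -2: -2+-5=-7, -2+3=1
a = 3: 3+-5=-2, 3+3=6
a = 6: 6+-5=1, 6+3=9
Collecting distinct sums: A + B = {-7, -2, 1, 6, 9}
|A + B| = 5

A + B = {-7, -2, 1, 6, 9}


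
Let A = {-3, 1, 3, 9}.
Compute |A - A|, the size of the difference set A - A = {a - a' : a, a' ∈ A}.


A - A = {a - a' : a, a' ∈ A}; |A| = 4.
Bounds: 2|A|-1 ≤ |A - A| ≤ |A|² - |A| + 1, i.e. 7 ≤ |A - A| ≤ 13.
Note: 0 ∈ A - A always (from a - a). The set is symmetric: if d ∈ A - A then -d ∈ A - A.
Enumerate nonzero differences d = a - a' with a > a' (then include -d):
Positive differences: {2, 4, 6, 8, 12}
Full difference set: {0} ∪ (positive diffs) ∪ (negative diffs).
|A - A| = 1 + 2·5 = 11 (matches direct enumeration: 11).

|A - A| = 11


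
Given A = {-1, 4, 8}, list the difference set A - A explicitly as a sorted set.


A - A = {a - a' : a, a' ∈ A}.
Compute a - a' for each ordered pair (a, a'):
a = -1: -1--1=0, -1-4=-5, -1-8=-9
a = 4: 4--1=5, 4-4=0, 4-8=-4
a = 8: 8--1=9, 8-4=4, 8-8=0
Collecting distinct values (and noting 0 appears from a-a):
A - A = {-9, -5, -4, 0, 4, 5, 9}
|A - A| = 7

A - A = {-9, -5, -4, 0, 4, 5, 9}


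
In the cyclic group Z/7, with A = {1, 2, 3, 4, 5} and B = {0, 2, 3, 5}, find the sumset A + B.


Work in Z/7Z: reduce every sum a + b modulo 7.
Enumerate all 20 pairs:
a = 1: 1+0=1, 1+2=3, 1+3=4, 1+5=6
a = 2: 2+0=2, 2+2=4, 2+3=5, 2+5=0
a = 3: 3+0=3, 3+2=5, 3+3=6, 3+5=1
a = 4: 4+0=4, 4+2=6, 4+3=0, 4+5=2
a = 5: 5+0=5, 5+2=0, 5+3=1, 5+5=3
Distinct residues collected: {0, 1, 2, 3, 4, 5, 6}
|A + B| = 7 (out of 7 total residues).

A + B = {0, 1, 2, 3, 4, 5, 6}


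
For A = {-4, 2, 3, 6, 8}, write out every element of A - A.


A - A = {a - a' : a, a' ∈ A}.
Compute a - a' for each ordered pair (a, a'):
a = -4: -4--4=0, -4-2=-6, -4-3=-7, -4-6=-10, -4-8=-12
a = 2: 2--4=6, 2-2=0, 2-3=-1, 2-6=-4, 2-8=-6
a = 3: 3--4=7, 3-2=1, 3-3=0, 3-6=-3, 3-8=-5
a = 6: 6--4=10, 6-2=4, 6-3=3, 6-6=0, 6-8=-2
a = 8: 8--4=12, 8-2=6, 8-3=5, 8-6=2, 8-8=0
Collecting distinct values (and noting 0 appears from a-a):
A - A = {-12, -10, -7, -6, -5, -4, -3, -2, -1, 0, 1, 2, 3, 4, 5, 6, 7, 10, 12}
|A - A| = 19

A - A = {-12, -10, -7, -6, -5, -4, -3, -2, -1, 0, 1, 2, 3, 4, 5, 6, 7, 10, 12}


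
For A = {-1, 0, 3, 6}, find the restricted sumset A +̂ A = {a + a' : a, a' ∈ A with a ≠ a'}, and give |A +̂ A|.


Restricted sumset: A +̂ A = {a + a' : a ∈ A, a' ∈ A, a ≠ a'}.
Equivalently, take A + A and drop any sum 2a that is achievable ONLY as a + a for a ∈ A (i.e. sums representable only with equal summands).
Enumerate pairs (a, a') with a < a' (symmetric, so each unordered pair gives one sum; this covers all a ≠ a'):
  -1 + 0 = -1
  -1 + 3 = 2
  -1 + 6 = 5
  0 + 3 = 3
  0 + 6 = 6
  3 + 6 = 9
Collected distinct sums: {-1, 2, 3, 5, 6, 9}
|A +̂ A| = 6
(Reference bound: |A +̂ A| ≥ 2|A| - 3 for |A| ≥ 2, with |A| = 4 giving ≥ 5.)

|A +̂ A| = 6


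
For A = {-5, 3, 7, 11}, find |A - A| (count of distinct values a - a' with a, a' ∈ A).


A - A = {a - a' : a, a' ∈ A}; |A| = 4.
Bounds: 2|A|-1 ≤ |A - A| ≤ |A|² - |A| + 1, i.e. 7 ≤ |A - A| ≤ 13.
Note: 0 ∈ A - A always (from a - a). The set is symmetric: if d ∈ A - A then -d ∈ A - A.
Enumerate nonzero differences d = a - a' with a > a' (then include -d):
Positive differences: {4, 8, 12, 16}
Full difference set: {0} ∪ (positive diffs) ∪ (negative diffs).
|A - A| = 1 + 2·4 = 9 (matches direct enumeration: 9).

|A - A| = 9


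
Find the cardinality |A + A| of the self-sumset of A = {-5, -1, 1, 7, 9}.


A + A = {a + a' : a, a' ∈ A}; |A| = 5.
General bounds: 2|A| - 1 ≤ |A + A| ≤ |A|(|A|+1)/2, i.e. 9 ≤ |A + A| ≤ 15.
Lower bound 2|A|-1 is attained iff A is an arithmetic progression.
Enumerate sums a + a' for a ≤ a' (symmetric, so this suffices):
a = -5: -5+-5=-10, -5+-1=-6, -5+1=-4, -5+7=2, -5+9=4
a = -1: -1+-1=-2, -1+1=0, -1+7=6, -1+9=8
a = 1: 1+1=2, 1+7=8, 1+9=10
a = 7: 7+7=14, 7+9=16
a = 9: 9+9=18
Distinct sums: {-10, -6, -4, -2, 0, 2, 4, 6, 8, 10, 14, 16, 18}
|A + A| = 13

|A + A| = 13


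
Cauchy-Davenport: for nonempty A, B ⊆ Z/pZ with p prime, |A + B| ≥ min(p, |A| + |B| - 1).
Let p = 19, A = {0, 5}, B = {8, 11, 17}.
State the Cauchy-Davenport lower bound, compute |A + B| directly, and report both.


Cauchy-Davenport: |A + B| ≥ min(p, |A| + |B| - 1) for A, B nonempty in Z/pZ.
|A| = 2, |B| = 3, p = 19.
CD lower bound = min(19, 2 + 3 - 1) = min(19, 4) = 4.
Compute A + B mod 19 directly:
a = 0: 0+8=8, 0+11=11, 0+17=17
a = 5: 5+8=13, 5+11=16, 5+17=3
A + B = {3, 8, 11, 13, 16, 17}, so |A + B| = 6.
Verify: 6 ≥ 4? Yes ✓.

CD lower bound = 4, actual |A + B| = 6.


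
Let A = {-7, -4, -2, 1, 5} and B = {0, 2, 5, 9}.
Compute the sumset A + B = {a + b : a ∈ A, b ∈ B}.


A + B = {a + b : a ∈ A, b ∈ B}.
Enumerate all |A|·|B| = 5·4 = 20 pairs (a, b) and collect distinct sums.
a = -7: -7+0=-7, -7+2=-5, -7+5=-2, -7+9=2
a = -4: -4+0=-4, -4+2=-2, -4+5=1, -4+9=5
a = -2: -2+0=-2, -2+2=0, -2+5=3, -2+9=7
a = 1: 1+0=1, 1+2=3, 1+5=6, 1+9=10
a = 5: 5+0=5, 5+2=7, 5+5=10, 5+9=14
Collecting distinct sums: A + B = {-7, -5, -4, -2, 0, 1, 2, 3, 5, 6, 7, 10, 14}
|A + B| = 13

A + B = {-7, -5, -4, -2, 0, 1, 2, 3, 5, 6, 7, 10, 14}


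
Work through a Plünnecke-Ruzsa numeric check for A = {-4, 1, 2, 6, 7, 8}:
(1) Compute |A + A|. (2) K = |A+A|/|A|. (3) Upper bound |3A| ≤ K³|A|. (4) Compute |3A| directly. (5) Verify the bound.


|A| = 6.
Step 1: Compute A + A by enumerating all 36 pairs.
A + A = {-8, -3, -2, 2, 3, 4, 7, 8, 9, 10, 12, 13, 14, 15, 16}, so |A + A| = 15.
Step 2: Doubling constant K = |A + A|/|A| = 15/6 = 15/6 ≈ 2.5000.
Step 3: Plünnecke-Ruzsa gives |3A| ≤ K³·|A| = (2.5000)³ · 6 ≈ 93.7500.
Step 4: Compute 3A = A + A + A directly by enumerating all triples (a,b,c) ∈ A³; |3A| = 27.
Step 5: Check 27 ≤ 93.7500? Yes ✓.

K = 15/6, Plünnecke-Ruzsa bound K³|A| ≈ 93.7500, |3A| = 27, inequality holds.


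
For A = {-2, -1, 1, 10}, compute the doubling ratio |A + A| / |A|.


|A| = 4.
Compute A + A by enumerating all 16 pairs.
A + A = {-4, -3, -2, -1, 0, 2, 8, 9, 11, 20}, so |A + A| = 10.
K = |A + A| / |A| = 10/4 = 5/2 ≈ 2.5000.
Reference: AP of size 4 gives K = 7/4 ≈ 1.7500; a fully generic set of size 4 gives K ≈ 2.5000.

|A| = 4, |A + A| = 10, K = 10/4 = 5/2.


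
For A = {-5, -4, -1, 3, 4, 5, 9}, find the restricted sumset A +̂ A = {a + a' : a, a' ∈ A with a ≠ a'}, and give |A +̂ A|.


Restricted sumset: A +̂ A = {a + a' : a ∈ A, a' ∈ A, a ≠ a'}.
Equivalently, take A + A and drop any sum 2a that is achievable ONLY as a + a for a ∈ A (i.e. sums representable only with equal summands).
Enumerate pairs (a, a') with a < a' (symmetric, so each unordered pair gives one sum; this covers all a ≠ a'):
  -5 + -4 = -9
  -5 + -1 = -6
  -5 + 3 = -2
  -5 + 4 = -1
  -5 + 5 = 0
  -5 + 9 = 4
  -4 + -1 = -5
  -4 + 3 = -1
  -4 + 4 = 0
  -4 + 5 = 1
  -4 + 9 = 5
  -1 + 3 = 2
  -1 + 4 = 3
  -1 + 5 = 4
  -1 + 9 = 8
  3 + 4 = 7
  3 + 5 = 8
  3 + 9 = 12
  4 + 5 = 9
  4 + 9 = 13
  5 + 9 = 14
Collected distinct sums: {-9, -6, -5, -2, -1, 0, 1, 2, 3, 4, 5, 7, 8, 9, 12, 13, 14}
|A +̂ A| = 17
(Reference bound: |A +̂ A| ≥ 2|A| - 3 for |A| ≥ 2, with |A| = 7 giving ≥ 11.)

|A +̂ A| = 17


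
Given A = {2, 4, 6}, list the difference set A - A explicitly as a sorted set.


A - A = {a - a' : a, a' ∈ A}.
Compute a - a' for each ordered pair (a, a'):
a = 2: 2-2=0, 2-4=-2, 2-6=-4
a = 4: 4-2=2, 4-4=0, 4-6=-2
a = 6: 6-2=4, 6-4=2, 6-6=0
Collecting distinct values (and noting 0 appears from a-a):
A - A = {-4, -2, 0, 2, 4}
|A - A| = 5

A - A = {-4, -2, 0, 2, 4}


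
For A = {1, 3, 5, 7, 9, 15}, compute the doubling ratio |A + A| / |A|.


|A| = 6.
Compute A + A by enumerating all 36 pairs.
A + A = {2, 4, 6, 8, 10, 12, 14, 16, 18, 20, 22, 24, 30}, so |A + A| = 13.
K = |A + A| / |A| = 13/6 (already in lowest terms) ≈ 2.1667.
Reference: AP of size 6 gives K = 11/6 ≈ 1.8333; a fully generic set of size 6 gives K ≈ 3.5000.

|A| = 6, |A + A| = 13, K = 13/6.


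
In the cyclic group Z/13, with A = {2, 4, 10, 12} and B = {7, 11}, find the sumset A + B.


Work in Z/13Z: reduce every sum a + b modulo 13.
Enumerate all 8 pairs:
a = 2: 2+7=9, 2+11=0
a = 4: 4+7=11, 4+11=2
a = 10: 10+7=4, 10+11=8
a = 12: 12+7=6, 12+11=10
Distinct residues collected: {0, 2, 4, 6, 8, 9, 10, 11}
|A + B| = 8 (out of 13 total residues).

A + B = {0, 2, 4, 6, 8, 9, 10, 11}


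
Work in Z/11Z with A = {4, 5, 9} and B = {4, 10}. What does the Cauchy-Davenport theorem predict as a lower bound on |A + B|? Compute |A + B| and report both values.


Cauchy-Davenport: |A + B| ≥ min(p, |A| + |B| - 1) for A, B nonempty in Z/pZ.
|A| = 3, |B| = 2, p = 11.
CD lower bound = min(11, 3 + 2 - 1) = min(11, 4) = 4.
Compute A + B mod 11 directly:
a = 4: 4+4=8, 4+10=3
a = 5: 5+4=9, 5+10=4
a = 9: 9+4=2, 9+10=8
A + B = {2, 3, 4, 8, 9}, so |A + B| = 5.
Verify: 5 ≥ 4? Yes ✓.

CD lower bound = 4, actual |A + B| = 5.


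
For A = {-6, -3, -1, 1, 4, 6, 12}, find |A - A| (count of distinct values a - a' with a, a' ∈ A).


A - A = {a - a' : a, a' ∈ A}; |A| = 7.
Bounds: 2|A|-1 ≤ |A - A| ≤ |A|² - |A| + 1, i.e. 13 ≤ |A - A| ≤ 43.
Note: 0 ∈ A - A always (from a - a). The set is symmetric: if d ∈ A - A then -d ∈ A - A.
Enumerate nonzero differences d = a - a' with a > a' (then include -d):
Positive differences: {2, 3, 4, 5, 6, 7, 8, 9, 10, 11, 12, 13, 15, 18}
Full difference set: {0} ∪ (positive diffs) ∪ (negative diffs).
|A - A| = 1 + 2·14 = 29 (matches direct enumeration: 29).

|A - A| = 29


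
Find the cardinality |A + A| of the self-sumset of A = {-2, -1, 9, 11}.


A + A = {a + a' : a, a' ∈ A}; |A| = 4.
General bounds: 2|A| - 1 ≤ |A + A| ≤ |A|(|A|+1)/2, i.e. 7 ≤ |A + A| ≤ 10.
Lower bound 2|A|-1 is attained iff A is an arithmetic progression.
Enumerate sums a + a' for a ≤ a' (symmetric, so this suffices):
a = -2: -2+-2=-4, -2+-1=-3, -2+9=7, -2+11=9
a = -1: -1+-1=-2, -1+9=8, -1+11=10
a = 9: 9+9=18, 9+11=20
a = 11: 11+11=22
Distinct sums: {-4, -3, -2, 7, 8, 9, 10, 18, 20, 22}
|A + A| = 10

|A + A| = 10


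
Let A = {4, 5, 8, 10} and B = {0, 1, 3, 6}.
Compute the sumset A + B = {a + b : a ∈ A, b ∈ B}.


A + B = {a + b : a ∈ A, b ∈ B}.
Enumerate all |A|·|B| = 4·4 = 16 pairs (a, b) and collect distinct sums.
a = 4: 4+0=4, 4+1=5, 4+3=7, 4+6=10
a = 5: 5+0=5, 5+1=6, 5+3=8, 5+6=11
a = 8: 8+0=8, 8+1=9, 8+3=11, 8+6=14
a = 10: 10+0=10, 10+1=11, 10+3=13, 10+6=16
Collecting distinct sums: A + B = {4, 5, 6, 7, 8, 9, 10, 11, 13, 14, 16}
|A + B| = 11

A + B = {4, 5, 6, 7, 8, 9, 10, 11, 13, 14, 16}


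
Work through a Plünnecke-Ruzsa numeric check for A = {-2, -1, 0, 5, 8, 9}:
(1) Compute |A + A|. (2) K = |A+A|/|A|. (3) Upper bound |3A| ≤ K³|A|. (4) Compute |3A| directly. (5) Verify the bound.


|A| = 6.
Step 1: Compute A + A by enumerating all 36 pairs.
A + A = {-4, -3, -2, -1, 0, 3, 4, 5, 6, 7, 8, 9, 10, 13, 14, 16, 17, 18}, so |A + A| = 18.
Step 2: Doubling constant K = |A + A|/|A| = 18/6 = 18/6 ≈ 3.0000.
Step 3: Plünnecke-Ruzsa gives |3A| ≤ K³·|A| = (3.0000)³ · 6 ≈ 162.0000.
Step 4: Compute 3A = A + A + A directly by enumerating all triples (a,b,c) ∈ A³; |3A| = 33.
Step 5: Check 33 ≤ 162.0000? Yes ✓.

K = 18/6, Plünnecke-Ruzsa bound K³|A| ≈ 162.0000, |3A| = 33, inequality holds.


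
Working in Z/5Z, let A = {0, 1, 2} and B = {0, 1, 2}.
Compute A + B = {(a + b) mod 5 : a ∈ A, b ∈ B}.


Work in Z/5Z: reduce every sum a + b modulo 5.
Enumerate all 9 pairs:
a = 0: 0+0=0, 0+1=1, 0+2=2
a = 1: 1+0=1, 1+1=2, 1+2=3
a = 2: 2+0=2, 2+1=3, 2+2=4
Distinct residues collected: {0, 1, 2, 3, 4}
|A + B| = 5 (out of 5 total residues).

A + B = {0, 1, 2, 3, 4}


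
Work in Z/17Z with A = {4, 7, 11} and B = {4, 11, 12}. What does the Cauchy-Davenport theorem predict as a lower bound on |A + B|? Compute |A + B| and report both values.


Cauchy-Davenport: |A + B| ≥ min(p, |A| + |B| - 1) for A, B nonempty in Z/pZ.
|A| = 3, |B| = 3, p = 17.
CD lower bound = min(17, 3 + 3 - 1) = min(17, 5) = 5.
Compute A + B mod 17 directly:
a = 4: 4+4=8, 4+11=15, 4+12=16
a = 7: 7+4=11, 7+11=1, 7+12=2
a = 11: 11+4=15, 11+11=5, 11+12=6
A + B = {1, 2, 5, 6, 8, 11, 15, 16}, so |A + B| = 8.
Verify: 8 ≥ 5? Yes ✓.

CD lower bound = 5, actual |A + B| = 8.


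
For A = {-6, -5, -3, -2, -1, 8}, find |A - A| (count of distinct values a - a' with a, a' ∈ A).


A - A = {a - a' : a, a' ∈ A}; |A| = 6.
Bounds: 2|A|-1 ≤ |A - A| ≤ |A|² - |A| + 1, i.e. 11 ≤ |A - A| ≤ 31.
Note: 0 ∈ A - A always (from a - a). The set is symmetric: if d ∈ A - A then -d ∈ A - A.
Enumerate nonzero differences d = a - a' with a > a' (then include -d):
Positive differences: {1, 2, 3, 4, 5, 9, 10, 11, 13, 14}
Full difference set: {0} ∪ (positive diffs) ∪ (negative diffs).
|A - A| = 1 + 2·10 = 21 (matches direct enumeration: 21).

|A - A| = 21


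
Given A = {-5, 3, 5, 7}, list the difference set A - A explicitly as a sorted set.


A - A = {a - a' : a, a' ∈ A}.
Compute a - a' for each ordered pair (a, a'):
a = -5: -5--5=0, -5-3=-8, -5-5=-10, -5-7=-12
a = 3: 3--5=8, 3-3=0, 3-5=-2, 3-7=-4
a = 5: 5--5=10, 5-3=2, 5-5=0, 5-7=-2
a = 7: 7--5=12, 7-3=4, 7-5=2, 7-7=0
Collecting distinct values (and noting 0 appears from a-a):
A - A = {-12, -10, -8, -4, -2, 0, 2, 4, 8, 10, 12}
|A - A| = 11

A - A = {-12, -10, -8, -4, -2, 0, 2, 4, 8, 10, 12}


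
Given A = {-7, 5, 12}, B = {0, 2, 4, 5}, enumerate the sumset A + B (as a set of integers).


A + B = {a + b : a ∈ A, b ∈ B}.
Enumerate all |A|·|B| = 3·4 = 12 pairs (a, b) and collect distinct sums.
a = -7: -7+0=-7, -7+2=-5, -7+4=-3, -7+5=-2
a = 5: 5+0=5, 5+2=7, 5+4=9, 5+5=10
a = 12: 12+0=12, 12+2=14, 12+4=16, 12+5=17
Collecting distinct sums: A + B = {-7, -5, -3, -2, 5, 7, 9, 10, 12, 14, 16, 17}
|A + B| = 12

A + B = {-7, -5, -3, -2, 5, 7, 9, 10, 12, 14, 16, 17}


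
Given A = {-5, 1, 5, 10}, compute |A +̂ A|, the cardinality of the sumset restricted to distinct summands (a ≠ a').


Restricted sumset: A +̂ A = {a + a' : a ∈ A, a' ∈ A, a ≠ a'}.
Equivalently, take A + A and drop any sum 2a that is achievable ONLY as a + a for a ∈ A (i.e. sums representable only with equal summands).
Enumerate pairs (a, a') with a < a' (symmetric, so each unordered pair gives one sum; this covers all a ≠ a'):
  -5 + 1 = -4
  -5 + 5 = 0
  -5 + 10 = 5
  1 + 5 = 6
  1 + 10 = 11
  5 + 10 = 15
Collected distinct sums: {-4, 0, 5, 6, 11, 15}
|A +̂ A| = 6
(Reference bound: |A +̂ A| ≥ 2|A| - 3 for |A| ≥ 2, with |A| = 4 giving ≥ 5.)

|A +̂ A| = 6


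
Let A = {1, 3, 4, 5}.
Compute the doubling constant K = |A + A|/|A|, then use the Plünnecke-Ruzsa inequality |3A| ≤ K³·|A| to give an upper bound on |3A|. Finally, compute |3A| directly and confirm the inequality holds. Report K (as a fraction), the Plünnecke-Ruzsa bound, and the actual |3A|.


|A| = 4.
Step 1: Compute A + A by enumerating all 16 pairs.
A + A = {2, 4, 5, 6, 7, 8, 9, 10}, so |A + A| = 8.
Step 2: Doubling constant K = |A + A|/|A| = 8/4 = 8/4 ≈ 2.0000.
Step 3: Plünnecke-Ruzsa gives |3A| ≤ K³·|A| = (2.0000)³ · 4 ≈ 32.0000.
Step 4: Compute 3A = A + A + A directly by enumerating all triples (a,b,c) ∈ A³; |3A| = 12.
Step 5: Check 12 ≤ 32.0000? Yes ✓.

K = 8/4, Plünnecke-Ruzsa bound K³|A| ≈ 32.0000, |3A| = 12, inequality holds.


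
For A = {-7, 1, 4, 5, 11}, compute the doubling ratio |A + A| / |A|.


|A| = 5.
Compute A + A by enumerating all 25 pairs.
A + A = {-14, -6, -3, -2, 2, 4, 5, 6, 8, 9, 10, 12, 15, 16, 22}, so |A + A| = 15.
K = |A + A| / |A| = 15/5 = 3/1 ≈ 3.0000.
Reference: AP of size 5 gives K = 9/5 ≈ 1.8000; a fully generic set of size 5 gives K ≈ 3.0000.

|A| = 5, |A + A| = 15, K = 15/5 = 3/1.


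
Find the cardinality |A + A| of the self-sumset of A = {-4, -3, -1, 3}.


A + A = {a + a' : a, a' ∈ A}; |A| = 4.
General bounds: 2|A| - 1 ≤ |A + A| ≤ |A|(|A|+1)/2, i.e. 7 ≤ |A + A| ≤ 10.
Lower bound 2|A|-1 is attained iff A is an arithmetic progression.
Enumerate sums a + a' for a ≤ a' (symmetric, so this suffices):
a = -4: -4+-4=-8, -4+-3=-7, -4+-1=-5, -4+3=-1
a = -3: -3+-3=-6, -3+-1=-4, -3+3=0
a = -1: -1+-1=-2, -1+3=2
a = 3: 3+3=6
Distinct sums: {-8, -7, -6, -5, -4, -2, -1, 0, 2, 6}
|A + A| = 10

|A + A| = 10


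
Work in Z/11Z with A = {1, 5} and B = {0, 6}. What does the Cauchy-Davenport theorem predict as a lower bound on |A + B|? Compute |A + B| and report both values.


Cauchy-Davenport: |A + B| ≥ min(p, |A| + |B| - 1) for A, B nonempty in Z/pZ.
|A| = 2, |B| = 2, p = 11.
CD lower bound = min(11, 2 + 2 - 1) = min(11, 3) = 3.
Compute A + B mod 11 directly:
a = 1: 1+0=1, 1+6=7
a = 5: 5+0=5, 5+6=0
A + B = {0, 1, 5, 7}, so |A + B| = 4.
Verify: 4 ≥ 3? Yes ✓.

CD lower bound = 3, actual |A + B| = 4.


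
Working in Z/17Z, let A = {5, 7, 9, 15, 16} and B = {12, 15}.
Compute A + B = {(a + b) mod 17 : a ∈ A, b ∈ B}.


Work in Z/17Z: reduce every sum a + b modulo 17.
Enumerate all 10 pairs:
a = 5: 5+12=0, 5+15=3
a = 7: 7+12=2, 7+15=5
a = 9: 9+12=4, 9+15=7
a = 15: 15+12=10, 15+15=13
a = 16: 16+12=11, 16+15=14
Distinct residues collected: {0, 2, 3, 4, 5, 7, 10, 11, 13, 14}
|A + B| = 10 (out of 17 total residues).

A + B = {0, 2, 3, 4, 5, 7, 10, 11, 13, 14}


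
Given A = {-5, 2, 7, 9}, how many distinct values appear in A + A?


A + A = {a + a' : a, a' ∈ A}; |A| = 4.
General bounds: 2|A| - 1 ≤ |A + A| ≤ |A|(|A|+1)/2, i.e. 7 ≤ |A + A| ≤ 10.
Lower bound 2|A|-1 is attained iff A is an arithmetic progression.
Enumerate sums a + a' for a ≤ a' (symmetric, so this suffices):
a = -5: -5+-5=-10, -5+2=-3, -5+7=2, -5+9=4
a = 2: 2+2=4, 2+7=9, 2+9=11
a = 7: 7+7=14, 7+9=16
a = 9: 9+9=18
Distinct sums: {-10, -3, 2, 4, 9, 11, 14, 16, 18}
|A + A| = 9

|A + A| = 9


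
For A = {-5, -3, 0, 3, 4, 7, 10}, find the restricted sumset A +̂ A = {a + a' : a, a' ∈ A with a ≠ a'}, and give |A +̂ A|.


Restricted sumset: A +̂ A = {a + a' : a ∈ A, a' ∈ A, a ≠ a'}.
Equivalently, take A + A and drop any sum 2a that is achievable ONLY as a + a for a ∈ A (i.e. sums representable only with equal summands).
Enumerate pairs (a, a') with a < a' (symmetric, so each unordered pair gives one sum; this covers all a ≠ a'):
  -5 + -3 = -8
  -5 + 0 = -5
  -5 + 3 = -2
  -5 + 4 = -1
  -5 + 7 = 2
  -5 + 10 = 5
  -3 + 0 = -3
  -3 + 3 = 0
  -3 + 4 = 1
  -3 + 7 = 4
  -3 + 10 = 7
  0 + 3 = 3
  0 + 4 = 4
  0 + 7 = 7
  0 + 10 = 10
  3 + 4 = 7
  3 + 7 = 10
  3 + 10 = 13
  4 + 7 = 11
  4 + 10 = 14
  7 + 10 = 17
Collected distinct sums: {-8, -5, -3, -2, -1, 0, 1, 2, 3, 4, 5, 7, 10, 11, 13, 14, 17}
|A +̂ A| = 17
(Reference bound: |A +̂ A| ≥ 2|A| - 3 for |A| ≥ 2, with |A| = 7 giving ≥ 11.)

|A +̂ A| = 17


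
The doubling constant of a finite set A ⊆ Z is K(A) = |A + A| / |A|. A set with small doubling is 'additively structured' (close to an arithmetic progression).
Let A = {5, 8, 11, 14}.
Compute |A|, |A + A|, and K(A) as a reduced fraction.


|A| = 4.
Compute A + A by enumerating all 16 pairs.
A + A = {10, 13, 16, 19, 22, 25, 28}, so |A + A| = 7.
K = |A + A| / |A| = 7/4 (already in lowest terms) ≈ 1.7500.
Reference: AP of size 4 gives K = 7/4 ≈ 1.7500; a fully generic set of size 4 gives K ≈ 2.5000.

|A| = 4, |A + A| = 7, K = 7/4.


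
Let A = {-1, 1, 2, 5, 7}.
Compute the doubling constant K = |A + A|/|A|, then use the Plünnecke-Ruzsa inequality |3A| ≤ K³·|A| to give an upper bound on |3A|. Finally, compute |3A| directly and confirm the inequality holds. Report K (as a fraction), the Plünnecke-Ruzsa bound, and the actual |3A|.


|A| = 5.
Step 1: Compute A + A by enumerating all 25 pairs.
A + A = {-2, 0, 1, 2, 3, 4, 6, 7, 8, 9, 10, 12, 14}, so |A + A| = 13.
Step 2: Doubling constant K = |A + A|/|A| = 13/5 = 13/5 ≈ 2.6000.
Step 3: Plünnecke-Ruzsa gives |3A| ≤ K³·|A| = (2.6000)³ · 5 ≈ 87.8800.
Step 4: Compute 3A = A + A + A directly by enumerating all triples (a,b,c) ∈ A³; |3A| = 22.
Step 5: Check 22 ≤ 87.8800? Yes ✓.

K = 13/5, Plünnecke-Ruzsa bound K³|A| ≈ 87.8800, |3A| = 22, inequality holds.


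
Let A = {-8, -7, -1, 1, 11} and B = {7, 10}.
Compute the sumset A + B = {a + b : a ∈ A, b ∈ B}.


A + B = {a + b : a ∈ A, b ∈ B}.
Enumerate all |A|·|B| = 5·2 = 10 pairs (a, b) and collect distinct sums.
a = -8: -8+7=-1, -8+10=2
a = -7: -7+7=0, -7+10=3
a = -1: -1+7=6, -1+10=9
a = 1: 1+7=8, 1+10=11
a = 11: 11+7=18, 11+10=21
Collecting distinct sums: A + B = {-1, 0, 2, 3, 6, 8, 9, 11, 18, 21}
|A + B| = 10

A + B = {-1, 0, 2, 3, 6, 8, 9, 11, 18, 21}


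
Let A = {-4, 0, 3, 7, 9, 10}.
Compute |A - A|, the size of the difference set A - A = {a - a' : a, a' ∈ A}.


A - A = {a - a' : a, a' ∈ A}; |A| = 6.
Bounds: 2|A|-1 ≤ |A - A| ≤ |A|² - |A| + 1, i.e. 11 ≤ |A - A| ≤ 31.
Note: 0 ∈ A - A always (from a - a). The set is symmetric: if d ∈ A - A then -d ∈ A - A.
Enumerate nonzero differences d = a - a' with a > a' (then include -d):
Positive differences: {1, 2, 3, 4, 6, 7, 9, 10, 11, 13, 14}
Full difference set: {0} ∪ (positive diffs) ∪ (negative diffs).
|A - A| = 1 + 2·11 = 23 (matches direct enumeration: 23).

|A - A| = 23


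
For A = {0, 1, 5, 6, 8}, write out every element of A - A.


A - A = {a - a' : a, a' ∈ A}.
Compute a - a' for each ordered pair (a, a'):
a = 0: 0-0=0, 0-1=-1, 0-5=-5, 0-6=-6, 0-8=-8
a = 1: 1-0=1, 1-1=0, 1-5=-4, 1-6=-5, 1-8=-7
a = 5: 5-0=5, 5-1=4, 5-5=0, 5-6=-1, 5-8=-3
a = 6: 6-0=6, 6-1=5, 6-5=1, 6-6=0, 6-8=-2
a = 8: 8-0=8, 8-1=7, 8-5=3, 8-6=2, 8-8=0
Collecting distinct values (and noting 0 appears from a-a):
A - A = {-8, -7, -6, -5, -4, -3, -2, -1, 0, 1, 2, 3, 4, 5, 6, 7, 8}
|A - A| = 17

A - A = {-8, -7, -6, -5, -4, -3, -2, -1, 0, 1, 2, 3, 4, 5, 6, 7, 8}


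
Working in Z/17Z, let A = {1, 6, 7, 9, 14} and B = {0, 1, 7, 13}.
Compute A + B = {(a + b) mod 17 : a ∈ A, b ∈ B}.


Work in Z/17Z: reduce every sum a + b modulo 17.
Enumerate all 20 pairs:
a = 1: 1+0=1, 1+1=2, 1+7=8, 1+13=14
a = 6: 6+0=6, 6+1=7, 6+7=13, 6+13=2
a = 7: 7+0=7, 7+1=8, 7+7=14, 7+13=3
a = 9: 9+0=9, 9+1=10, 9+7=16, 9+13=5
a = 14: 14+0=14, 14+1=15, 14+7=4, 14+13=10
Distinct residues collected: {1, 2, 3, 4, 5, 6, 7, 8, 9, 10, 13, 14, 15, 16}
|A + B| = 14 (out of 17 total residues).

A + B = {1, 2, 3, 4, 5, 6, 7, 8, 9, 10, 13, 14, 15, 16}


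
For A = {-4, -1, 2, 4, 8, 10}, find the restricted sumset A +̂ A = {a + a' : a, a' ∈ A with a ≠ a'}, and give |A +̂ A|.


Restricted sumset: A +̂ A = {a + a' : a ∈ A, a' ∈ A, a ≠ a'}.
Equivalently, take A + A and drop any sum 2a that is achievable ONLY as a + a for a ∈ A (i.e. sums representable only with equal summands).
Enumerate pairs (a, a') with a < a' (symmetric, so each unordered pair gives one sum; this covers all a ≠ a'):
  -4 + -1 = -5
  -4 + 2 = -2
  -4 + 4 = 0
  -4 + 8 = 4
  -4 + 10 = 6
  -1 + 2 = 1
  -1 + 4 = 3
  -1 + 8 = 7
  -1 + 10 = 9
  2 + 4 = 6
  2 + 8 = 10
  2 + 10 = 12
  4 + 8 = 12
  4 + 10 = 14
  8 + 10 = 18
Collected distinct sums: {-5, -2, 0, 1, 3, 4, 6, 7, 9, 10, 12, 14, 18}
|A +̂ A| = 13
(Reference bound: |A +̂ A| ≥ 2|A| - 3 for |A| ≥ 2, with |A| = 6 giving ≥ 9.)

|A +̂ A| = 13


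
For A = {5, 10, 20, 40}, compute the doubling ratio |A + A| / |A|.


|A| = 4.
Compute A + A by enumerating all 16 pairs.
A + A = {10, 15, 20, 25, 30, 40, 45, 50, 60, 80}, so |A + A| = 10.
K = |A + A| / |A| = 10/4 = 5/2 ≈ 2.5000.
Reference: AP of size 4 gives K = 7/4 ≈ 1.7500; a fully generic set of size 4 gives K ≈ 2.5000.

|A| = 4, |A + A| = 10, K = 10/4 = 5/2.


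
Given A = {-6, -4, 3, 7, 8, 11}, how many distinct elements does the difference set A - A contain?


A - A = {a - a' : a, a' ∈ A}; |A| = 6.
Bounds: 2|A|-1 ≤ |A - A| ≤ |A|² - |A| + 1, i.e. 11 ≤ |A - A| ≤ 31.
Note: 0 ∈ A - A always (from a - a). The set is symmetric: if d ∈ A - A then -d ∈ A - A.
Enumerate nonzero differences d = a - a' with a > a' (then include -d):
Positive differences: {1, 2, 3, 4, 5, 7, 8, 9, 11, 12, 13, 14, 15, 17}
Full difference set: {0} ∪ (positive diffs) ∪ (negative diffs).
|A - A| = 1 + 2·14 = 29 (matches direct enumeration: 29).

|A - A| = 29


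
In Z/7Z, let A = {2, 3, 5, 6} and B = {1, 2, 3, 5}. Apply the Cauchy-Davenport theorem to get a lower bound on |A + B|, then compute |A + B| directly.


Cauchy-Davenport: |A + B| ≥ min(p, |A| + |B| - 1) for A, B nonempty in Z/pZ.
|A| = 4, |B| = 4, p = 7.
CD lower bound = min(7, 4 + 4 - 1) = min(7, 7) = 7.
Compute A + B mod 7 directly:
a = 2: 2+1=3, 2+2=4, 2+3=5, 2+5=0
a = 3: 3+1=4, 3+2=5, 3+3=6, 3+5=1
a = 5: 5+1=6, 5+2=0, 5+3=1, 5+5=3
a = 6: 6+1=0, 6+2=1, 6+3=2, 6+5=4
A + B = {0, 1, 2, 3, 4, 5, 6}, so |A + B| = 7.
Verify: 7 ≥ 7? Yes ✓.

CD lower bound = 7, actual |A + B| = 7.


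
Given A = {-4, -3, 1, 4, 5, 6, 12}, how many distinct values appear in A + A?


A + A = {a + a' : a, a' ∈ A}; |A| = 7.
General bounds: 2|A| - 1 ≤ |A + A| ≤ |A|(|A|+1)/2, i.e. 13 ≤ |A + A| ≤ 28.
Lower bound 2|A|-1 is attained iff A is an arithmetic progression.
Enumerate sums a + a' for a ≤ a' (symmetric, so this suffices):
a = -4: -4+-4=-8, -4+-3=-7, -4+1=-3, -4+4=0, -4+5=1, -4+6=2, -4+12=8
a = -3: -3+-3=-6, -3+1=-2, -3+4=1, -3+5=2, -3+6=3, -3+12=9
a = 1: 1+1=2, 1+4=5, 1+5=6, 1+6=7, 1+12=13
a = 4: 4+4=8, 4+5=9, 4+6=10, 4+12=16
a = 5: 5+5=10, 5+6=11, 5+12=17
a = 6: 6+6=12, 6+12=18
a = 12: 12+12=24
Distinct sums: {-8, -7, -6, -3, -2, 0, 1, 2, 3, 5, 6, 7, 8, 9, 10, 11, 12, 13, 16, 17, 18, 24}
|A + A| = 22

|A + A| = 22


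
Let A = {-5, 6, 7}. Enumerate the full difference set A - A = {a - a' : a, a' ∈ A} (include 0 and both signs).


A - A = {a - a' : a, a' ∈ A}.
Compute a - a' for each ordered pair (a, a'):
a = -5: -5--5=0, -5-6=-11, -5-7=-12
a = 6: 6--5=11, 6-6=0, 6-7=-1
a = 7: 7--5=12, 7-6=1, 7-7=0
Collecting distinct values (and noting 0 appears from a-a):
A - A = {-12, -11, -1, 0, 1, 11, 12}
|A - A| = 7

A - A = {-12, -11, -1, 0, 1, 11, 12}


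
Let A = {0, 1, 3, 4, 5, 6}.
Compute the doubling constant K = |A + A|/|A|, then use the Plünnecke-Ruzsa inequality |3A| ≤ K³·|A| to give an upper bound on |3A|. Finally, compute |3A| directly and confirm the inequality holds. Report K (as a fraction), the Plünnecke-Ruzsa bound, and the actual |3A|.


|A| = 6.
Step 1: Compute A + A by enumerating all 36 pairs.
A + A = {0, 1, 2, 3, 4, 5, 6, 7, 8, 9, 10, 11, 12}, so |A + A| = 13.
Step 2: Doubling constant K = |A + A|/|A| = 13/6 = 13/6 ≈ 2.1667.
Step 3: Plünnecke-Ruzsa gives |3A| ≤ K³·|A| = (2.1667)³ · 6 ≈ 61.0278.
Step 4: Compute 3A = A + A + A directly by enumerating all triples (a,b,c) ∈ A³; |3A| = 19.
Step 5: Check 19 ≤ 61.0278? Yes ✓.

K = 13/6, Plünnecke-Ruzsa bound K³|A| ≈ 61.0278, |3A| = 19, inequality holds.


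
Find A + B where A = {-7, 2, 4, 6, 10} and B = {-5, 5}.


A + B = {a + b : a ∈ A, b ∈ B}.
Enumerate all |A|·|B| = 5·2 = 10 pairs (a, b) and collect distinct sums.
a = -7: -7+-5=-12, -7+5=-2
a = 2: 2+-5=-3, 2+5=7
a = 4: 4+-5=-1, 4+5=9
a = 6: 6+-5=1, 6+5=11
a = 10: 10+-5=5, 10+5=15
Collecting distinct sums: A + B = {-12, -3, -2, -1, 1, 5, 7, 9, 11, 15}
|A + B| = 10

A + B = {-12, -3, -2, -1, 1, 5, 7, 9, 11, 15}


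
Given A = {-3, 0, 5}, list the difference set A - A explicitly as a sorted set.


A - A = {a - a' : a, a' ∈ A}.
Compute a - a' for each ordered pair (a, a'):
a = -3: -3--3=0, -3-0=-3, -3-5=-8
a = 0: 0--3=3, 0-0=0, 0-5=-5
a = 5: 5--3=8, 5-0=5, 5-5=0
Collecting distinct values (and noting 0 appears from a-a):
A - A = {-8, -5, -3, 0, 3, 5, 8}
|A - A| = 7

A - A = {-8, -5, -3, 0, 3, 5, 8}


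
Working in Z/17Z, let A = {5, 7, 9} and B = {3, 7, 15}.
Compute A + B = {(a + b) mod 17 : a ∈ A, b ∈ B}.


Work in Z/17Z: reduce every sum a + b modulo 17.
Enumerate all 9 pairs:
a = 5: 5+3=8, 5+7=12, 5+15=3
a = 7: 7+3=10, 7+7=14, 7+15=5
a = 9: 9+3=12, 9+7=16, 9+15=7
Distinct residues collected: {3, 5, 7, 8, 10, 12, 14, 16}
|A + B| = 8 (out of 17 total residues).

A + B = {3, 5, 7, 8, 10, 12, 14, 16}


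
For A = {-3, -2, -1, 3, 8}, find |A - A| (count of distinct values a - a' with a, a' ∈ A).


A - A = {a - a' : a, a' ∈ A}; |A| = 5.
Bounds: 2|A|-1 ≤ |A - A| ≤ |A|² - |A| + 1, i.e. 9 ≤ |A - A| ≤ 21.
Note: 0 ∈ A - A always (from a - a). The set is symmetric: if d ∈ A - A then -d ∈ A - A.
Enumerate nonzero differences d = a - a' with a > a' (then include -d):
Positive differences: {1, 2, 4, 5, 6, 9, 10, 11}
Full difference set: {0} ∪ (positive diffs) ∪ (negative diffs).
|A - A| = 1 + 2·8 = 17 (matches direct enumeration: 17).

|A - A| = 17


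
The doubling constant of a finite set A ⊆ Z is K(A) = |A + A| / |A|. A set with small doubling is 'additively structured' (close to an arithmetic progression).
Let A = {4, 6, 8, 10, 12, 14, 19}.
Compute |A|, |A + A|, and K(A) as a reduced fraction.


|A| = 7.
Compute A + A by enumerating all 49 pairs.
A + A = {8, 10, 12, 14, 16, 18, 20, 22, 23, 24, 25, 26, 27, 28, 29, 31, 33, 38}, so |A + A| = 18.
K = |A + A| / |A| = 18/7 (already in lowest terms) ≈ 2.5714.
Reference: AP of size 7 gives K = 13/7 ≈ 1.8571; a fully generic set of size 7 gives K ≈ 4.0000.

|A| = 7, |A + A| = 18, K = 18/7.


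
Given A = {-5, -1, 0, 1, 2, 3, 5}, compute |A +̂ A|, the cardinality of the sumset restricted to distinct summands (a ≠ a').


Restricted sumset: A +̂ A = {a + a' : a ∈ A, a' ∈ A, a ≠ a'}.
Equivalently, take A + A and drop any sum 2a that is achievable ONLY as a + a for a ∈ A (i.e. sums representable only with equal summands).
Enumerate pairs (a, a') with a < a' (symmetric, so each unordered pair gives one sum; this covers all a ≠ a'):
  -5 + -1 = -6
  -5 + 0 = -5
  -5 + 1 = -4
  -5 + 2 = -3
  -5 + 3 = -2
  -5 + 5 = 0
  -1 + 0 = -1
  -1 + 1 = 0
  -1 + 2 = 1
  -1 + 3 = 2
  -1 + 5 = 4
  0 + 1 = 1
  0 + 2 = 2
  0 + 3 = 3
  0 + 5 = 5
  1 + 2 = 3
  1 + 3 = 4
  1 + 5 = 6
  2 + 3 = 5
  2 + 5 = 7
  3 + 5 = 8
Collected distinct sums: {-6, -5, -4, -3, -2, -1, 0, 1, 2, 3, 4, 5, 6, 7, 8}
|A +̂ A| = 15
(Reference bound: |A +̂ A| ≥ 2|A| - 3 for |A| ≥ 2, with |A| = 7 giving ≥ 11.)

|A +̂ A| = 15


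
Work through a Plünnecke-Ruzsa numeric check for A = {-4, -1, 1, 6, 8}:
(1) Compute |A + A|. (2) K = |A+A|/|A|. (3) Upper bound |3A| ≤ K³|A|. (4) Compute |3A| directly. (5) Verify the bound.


|A| = 5.
Step 1: Compute A + A by enumerating all 25 pairs.
A + A = {-8, -5, -3, -2, 0, 2, 4, 5, 7, 9, 12, 14, 16}, so |A + A| = 13.
Step 2: Doubling constant K = |A + A|/|A| = 13/5 = 13/5 ≈ 2.6000.
Step 3: Plünnecke-Ruzsa gives |3A| ≤ K³·|A| = (2.6000)³ · 5 ≈ 87.8800.
Step 4: Compute 3A = A + A + A directly by enumerating all triples (a,b,c) ∈ A³; |3A| = 25.
Step 5: Check 25 ≤ 87.8800? Yes ✓.

K = 13/5, Plünnecke-Ruzsa bound K³|A| ≈ 87.8800, |3A| = 25, inequality holds.


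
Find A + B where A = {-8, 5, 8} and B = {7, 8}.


A + B = {a + b : a ∈ A, b ∈ B}.
Enumerate all |A|·|B| = 3·2 = 6 pairs (a, b) and collect distinct sums.
a = -8: -8+7=-1, -8+8=0
a = 5: 5+7=12, 5+8=13
a = 8: 8+7=15, 8+8=16
Collecting distinct sums: A + B = {-1, 0, 12, 13, 15, 16}
|A + B| = 6

A + B = {-1, 0, 12, 13, 15, 16}


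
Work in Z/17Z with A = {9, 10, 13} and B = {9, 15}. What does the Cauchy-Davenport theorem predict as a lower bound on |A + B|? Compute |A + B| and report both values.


Cauchy-Davenport: |A + B| ≥ min(p, |A| + |B| - 1) for A, B nonempty in Z/pZ.
|A| = 3, |B| = 2, p = 17.
CD lower bound = min(17, 3 + 2 - 1) = min(17, 4) = 4.
Compute A + B mod 17 directly:
a = 9: 9+9=1, 9+15=7
a = 10: 10+9=2, 10+15=8
a = 13: 13+9=5, 13+15=11
A + B = {1, 2, 5, 7, 8, 11}, so |A + B| = 6.
Verify: 6 ≥ 4? Yes ✓.

CD lower bound = 4, actual |A + B| = 6.


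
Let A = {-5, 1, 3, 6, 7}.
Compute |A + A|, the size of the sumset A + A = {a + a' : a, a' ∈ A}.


A + A = {a + a' : a, a' ∈ A}; |A| = 5.
General bounds: 2|A| - 1 ≤ |A + A| ≤ |A|(|A|+1)/2, i.e. 9 ≤ |A + A| ≤ 15.
Lower bound 2|A|-1 is attained iff A is an arithmetic progression.
Enumerate sums a + a' for a ≤ a' (symmetric, so this suffices):
a = -5: -5+-5=-10, -5+1=-4, -5+3=-2, -5+6=1, -5+7=2
a = 1: 1+1=2, 1+3=4, 1+6=7, 1+7=8
a = 3: 3+3=6, 3+6=9, 3+7=10
a = 6: 6+6=12, 6+7=13
a = 7: 7+7=14
Distinct sums: {-10, -4, -2, 1, 2, 4, 6, 7, 8, 9, 10, 12, 13, 14}
|A + A| = 14

|A + A| = 14


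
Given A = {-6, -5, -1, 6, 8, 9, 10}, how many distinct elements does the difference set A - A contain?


A - A = {a - a' : a, a' ∈ A}; |A| = 7.
Bounds: 2|A|-1 ≤ |A - A| ≤ |A|² - |A| + 1, i.e. 13 ≤ |A - A| ≤ 43.
Note: 0 ∈ A - A always (from a - a). The set is symmetric: if d ∈ A - A then -d ∈ A - A.
Enumerate nonzero differences d = a - a' with a > a' (then include -d):
Positive differences: {1, 2, 3, 4, 5, 7, 9, 10, 11, 12, 13, 14, 15, 16}
Full difference set: {0} ∪ (positive diffs) ∪ (negative diffs).
|A - A| = 1 + 2·14 = 29 (matches direct enumeration: 29).

|A - A| = 29


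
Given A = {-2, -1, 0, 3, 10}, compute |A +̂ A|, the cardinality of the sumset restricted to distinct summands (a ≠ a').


Restricted sumset: A +̂ A = {a + a' : a ∈ A, a' ∈ A, a ≠ a'}.
Equivalently, take A + A and drop any sum 2a that is achievable ONLY as a + a for a ∈ A (i.e. sums representable only with equal summands).
Enumerate pairs (a, a') with a < a' (symmetric, so each unordered pair gives one sum; this covers all a ≠ a'):
  -2 + -1 = -3
  -2 + 0 = -2
  -2 + 3 = 1
  -2 + 10 = 8
  -1 + 0 = -1
  -1 + 3 = 2
  -1 + 10 = 9
  0 + 3 = 3
  0 + 10 = 10
  3 + 10 = 13
Collected distinct sums: {-3, -2, -1, 1, 2, 3, 8, 9, 10, 13}
|A +̂ A| = 10
(Reference bound: |A +̂ A| ≥ 2|A| - 3 for |A| ≥ 2, with |A| = 5 giving ≥ 7.)

|A +̂ A| = 10


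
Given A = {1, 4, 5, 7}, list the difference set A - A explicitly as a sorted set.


A - A = {a - a' : a, a' ∈ A}.
Compute a - a' for each ordered pair (a, a'):
a = 1: 1-1=0, 1-4=-3, 1-5=-4, 1-7=-6
a = 4: 4-1=3, 4-4=0, 4-5=-1, 4-7=-3
a = 5: 5-1=4, 5-4=1, 5-5=0, 5-7=-2
a = 7: 7-1=6, 7-4=3, 7-5=2, 7-7=0
Collecting distinct values (and noting 0 appears from a-a):
A - A = {-6, -4, -3, -2, -1, 0, 1, 2, 3, 4, 6}
|A - A| = 11

A - A = {-6, -4, -3, -2, -1, 0, 1, 2, 3, 4, 6}


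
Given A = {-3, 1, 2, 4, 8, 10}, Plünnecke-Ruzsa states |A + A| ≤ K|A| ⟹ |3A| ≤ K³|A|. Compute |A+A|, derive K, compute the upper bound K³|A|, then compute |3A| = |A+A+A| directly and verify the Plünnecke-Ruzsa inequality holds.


|A| = 6.
Step 1: Compute A + A by enumerating all 36 pairs.
A + A = {-6, -2, -1, 1, 2, 3, 4, 5, 6, 7, 8, 9, 10, 11, 12, 14, 16, 18, 20}, so |A + A| = 19.
Step 2: Doubling constant K = |A + A|/|A| = 19/6 = 19/6 ≈ 3.1667.
Step 3: Plünnecke-Ruzsa gives |3A| ≤ K³·|A| = (3.1667)³ · 6 ≈ 190.5278.
Step 4: Compute 3A = A + A + A directly by enumerating all triples (a,b,c) ∈ A³; |3A| = 32.
Step 5: Check 32 ≤ 190.5278? Yes ✓.

K = 19/6, Plünnecke-Ruzsa bound K³|A| ≈ 190.5278, |3A| = 32, inequality holds.


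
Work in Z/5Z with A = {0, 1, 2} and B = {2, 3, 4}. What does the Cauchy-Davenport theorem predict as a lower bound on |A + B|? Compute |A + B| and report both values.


Cauchy-Davenport: |A + B| ≥ min(p, |A| + |B| - 1) for A, B nonempty in Z/pZ.
|A| = 3, |B| = 3, p = 5.
CD lower bound = min(5, 3 + 3 - 1) = min(5, 5) = 5.
Compute A + B mod 5 directly:
a = 0: 0+2=2, 0+3=3, 0+4=4
a = 1: 1+2=3, 1+3=4, 1+4=0
a = 2: 2+2=4, 2+3=0, 2+4=1
A + B = {0, 1, 2, 3, 4}, so |A + B| = 5.
Verify: 5 ≥ 5? Yes ✓.

CD lower bound = 5, actual |A + B| = 5.


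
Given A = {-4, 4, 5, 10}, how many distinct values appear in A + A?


A + A = {a + a' : a, a' ∈ A}; |A| = 4.
General bounds: 2|A| - 1 ≤ |A + A| ≤ |A|(|A|+1)/2, i.e. 7 ≤ |A + A| ≤ 10.
Lower bound 2|A|-1 is attained iff A is an arithmetic progression.
Enumerate sums a + a' for a ≤ a' (symmetric, so this suffices):
a = -4: -4+-4=-8, -4+4=0, -4+5=1, -4+10=6
a = 4: 4+4=8, 4+5=9, 4+10=14
a = 5: 5+5=10, 5+10=15
a = 10: 10+10=20
Distinct sums: {-8, 0, 1, 6, 8, 9, 10, 14, 15, 20}
|A + A| = 10

|A + A| = 10


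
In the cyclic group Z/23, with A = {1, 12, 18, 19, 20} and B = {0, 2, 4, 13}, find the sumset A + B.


Work in Z/23Z: reduce every sum a + b modulo 23.
Enumerate all 20 pairs:
a = 1: 1+0=1, 1+2=3, 1+4=5, 1+13=14
a = 12: 12+0=12, 12+2=14, 12+4=16, 12+13=2
a = 18: 18+0=18, 18+2=20, 18+4=22, 18+13=8
a = 19: 19+0=19, 19+2=21, 19+4=0, 19+13=9
a = 20: 20+0=20, 20+2=22, 20+4=1, 20+13=10
Distinct residues collected: {0, 1, 2, 3, 5, 8, 9, 10, 12, 14, 16, 18, 19, 20, 21, 22}
|A + B| = 16 (out of 23 total residues).

A + B = {0, 1, 2, 3, 5, 8, 9, 10, 12, 14, 16, 18, 19, 20, 21, 22}


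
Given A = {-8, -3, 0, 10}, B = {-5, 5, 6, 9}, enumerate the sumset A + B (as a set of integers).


A + B = {a + b : a ∈ A, b ∈ B}.
Enumerate all |A|·|B| = 4·4 = 16 pairs (a, b) and collect distinct sums.
a = -8: -8+-5=-13, -8+5=-3, -8+6=-2, -8+9=1
a = -3: -3+-5=-8, -3+5=2, -3+6=3, -3+9=6
a = 0: 0+-5=-5, 0+5=5, 0+6=6, 0+9=9
a = 10: 10+-5=5, 10+5=15, 10+6=16, 10+9=19
Collecting distinct sums: A + B = {-13, -8, -5, -3, -2, 1, 2, 3, 5, 6, 9, 15, 16, 19}
|A + B| = 14

A + B = {-13, -8, -5, -3, -2, 1, 2, 3, 5, 6, 9, 15, 16, 19}


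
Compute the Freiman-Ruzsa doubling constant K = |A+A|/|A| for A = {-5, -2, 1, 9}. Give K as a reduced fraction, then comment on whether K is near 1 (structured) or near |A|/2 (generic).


|A| = 4.
Compute A + A by enumerating all 16 pairs.
A + A = {-10, -7, -4, -1, 2, 4, 7, 10, 18}, so |A + A| = 9.
K = |A + A| / |A| = 9/4 (already in lowest terms) ≈ 2.2500.
Reference: AP of size 4 gives K = 7/4 ≈ 1.7500; a fully generic set of size 4 gives K ≈ 2.5000.

|A| = 4, |A + A| = 9, K = 9/4.


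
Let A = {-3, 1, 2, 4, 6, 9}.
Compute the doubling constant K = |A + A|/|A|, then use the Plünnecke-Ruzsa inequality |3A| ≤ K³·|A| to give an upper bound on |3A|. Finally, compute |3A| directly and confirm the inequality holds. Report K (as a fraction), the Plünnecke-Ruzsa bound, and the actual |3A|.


|A| = 6.
Step 1: Compute A + A by enumerating all 36 pairs.
A + A = {-6, -2, -1, 1, 2, 3, 4, 5, 6, 7, 8, 10, 11, 12, 13, 15, 18}, so |A + A| = 17.
Step 2: Doubling constant K = |A + A|/|A| = 17/6 = 17/6 ≈ 2.8333.
Step 3: Plünnecke-Ruzsa gives |3A| ≤ K³·|A| = (2.8333)³ · 6 ≈ 136.4722.
Step 4: Compute 3A = A + A + A directly by enumerating all triples (a,b,c) ∈ A³; |3A| = 30.
Step 5: Check 30 ≤ 136.4722? Yes ✓.

K = 17/6, Plünnecke-Ruzsa bound K³|A| ≈ 136.4722, |3A| = 30, inequality holds.
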